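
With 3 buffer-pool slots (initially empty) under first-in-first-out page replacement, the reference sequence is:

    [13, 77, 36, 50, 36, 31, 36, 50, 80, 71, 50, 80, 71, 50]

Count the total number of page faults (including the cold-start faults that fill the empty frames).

8

13 → fault, frames (13)
77 → fault, frames (13 77)
36 → fault, frames (13 77 36)
50 → fault, evict 13, frames (77 36 50)
36 → hit
31 → fault, evict 77, frames (36 50 31)
36 → hit
50 → hit
80 → fault, evict 36, frames (50 31 80)
71 → fault, evict 50, frames (31 80 71)
50 → fault, evict 31, frames (80 71 50)
80 → hit
71 → hit
50 → hit
Page faults: 8.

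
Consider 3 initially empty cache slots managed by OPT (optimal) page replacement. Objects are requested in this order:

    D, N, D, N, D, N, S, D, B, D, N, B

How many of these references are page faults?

4

D -> fault, frames (D)
N -> fault, frames (D N)
D -> hit
N -> hit
D -> hit
N -> hit
S -> fault, frames (D N S)
D -> hit
B -> fault, evict S, frames (D N B)
D -> hit
N -> hit
B -> hit
Page faults: 4.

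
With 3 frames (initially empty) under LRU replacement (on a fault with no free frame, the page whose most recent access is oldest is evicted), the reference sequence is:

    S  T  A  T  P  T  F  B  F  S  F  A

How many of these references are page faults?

8

S: miss, frames {S}
T: miss, frames {S,T}
A: miss, frames {S,T,A}
T: hit
P: miss, evict S, frames {A,T,P}
T: hit
F: miss, evict A, frames {P,T,F}
B: miss, evict P, frames {T,F,B}
F: hit
S: miss, evict T, frames {B,F,S}
F: hit
A: miss, evict B, frames {S,F,A}
Page faults: 8.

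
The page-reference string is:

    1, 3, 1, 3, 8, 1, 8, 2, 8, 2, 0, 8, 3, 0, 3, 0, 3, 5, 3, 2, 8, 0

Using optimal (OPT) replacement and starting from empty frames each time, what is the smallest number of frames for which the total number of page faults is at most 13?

f=1: 22 faults
f=2: 10 faults
f=3: 8 faults
f=4: 7 faults
f=5: 6 faults
f=6: 6 faults
Smallest f with faults ≤ 13 is 2.

2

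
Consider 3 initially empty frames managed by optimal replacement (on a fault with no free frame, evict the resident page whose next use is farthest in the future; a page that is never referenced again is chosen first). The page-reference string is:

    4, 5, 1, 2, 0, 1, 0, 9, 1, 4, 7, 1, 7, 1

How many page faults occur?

4: miss, frames (4)
5: miss, frames (4 5)
1: miss, frames (4 5 1)
2: miss, evict 5, frames (4 1 2)
0: miss, evict 2, frames (4 1 0)
1: hit
0: hit
9: miss, evict 0, frames (4 1 9)
1: hit
4: hit
7: miss, evict 9, frames (4 1 7)
1: hit
7: hit
1: hit
Page faults: 7.

7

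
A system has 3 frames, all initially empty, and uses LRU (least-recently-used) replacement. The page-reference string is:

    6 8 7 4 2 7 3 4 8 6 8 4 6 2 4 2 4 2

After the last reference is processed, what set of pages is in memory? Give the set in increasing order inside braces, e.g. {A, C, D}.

6 -> fault, frames {6}
8 -> fault, frames {6,8}
7 -> fault, frames {6,8,7}
4 -> fault, evict 6, frames {8,7,4}
2 -> fault, evict 8, frames {7,4,2}
7 -> hit
3 -> fault, evict 4, frames {2,7,3}
4 -> fault, evict 2, frames {7,3,4}
8 -> fault, evict 7, frames {3,4,8}
6 -> fault, evict 3, frames {4,8,6}
8 -> hit
4 -> hit
6 -> hit
2 -> fault, evict 8, frames {4,6,2}
4 -> hit
2 -> hit
4 -> hit
2 -> hit

{2, 4, 6}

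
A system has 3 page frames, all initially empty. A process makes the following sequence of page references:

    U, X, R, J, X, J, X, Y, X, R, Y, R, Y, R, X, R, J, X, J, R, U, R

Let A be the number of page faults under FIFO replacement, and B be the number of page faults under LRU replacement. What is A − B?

1

Under FIFO: F F F F . . . F F F . . . . . . F . . . F . → 9 faults.
Under LRU: F F F F . . . F . F . . . . . . F . . . F . → 8 faults.
A − B = 9 − 8 = 1.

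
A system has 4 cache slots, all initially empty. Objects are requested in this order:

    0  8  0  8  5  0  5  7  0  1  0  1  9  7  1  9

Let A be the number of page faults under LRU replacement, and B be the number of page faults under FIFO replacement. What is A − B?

Under LRU: F F . . F . . F . F . . F . . . → 6 faults.
Under FIFO: F F . . F . . F . F F . F . . . → 7 faults.
A − B = 6 − 7 = -1.

-1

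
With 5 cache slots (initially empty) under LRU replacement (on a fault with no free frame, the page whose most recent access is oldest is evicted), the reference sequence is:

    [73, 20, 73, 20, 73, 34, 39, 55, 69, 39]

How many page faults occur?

73: miss, frames [73]
20: miss, frames [73, 20]
73: hit
20: hit
73: hit
34: miss, frames [20, 73, 34]
39: miss, frames [20, 73, 34, 39]
55: miss, frames [20, 73, 34, 39, 55]
69: miss, evict 20, frames [73, 34, 39, 55, 69]
39: hit
Page faults: 6.

6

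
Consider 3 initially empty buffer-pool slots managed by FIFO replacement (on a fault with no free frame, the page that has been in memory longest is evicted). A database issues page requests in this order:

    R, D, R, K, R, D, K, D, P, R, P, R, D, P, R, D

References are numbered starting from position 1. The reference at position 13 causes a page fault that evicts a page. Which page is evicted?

pos 1: R → fault, frames [R]
pos 2: D → fault, frames [R, D]
pos 3: R → hit
pos 4: K → fault, frames [R, D, K]
pos 5: R → hit
pos 6: D → hit
pos 7: K → hit
pos 8: D → hit
pos 9: P → fault, evict R, frames [D, K, P]
pos 10: R → fault, evict D, frames [K, P, R]
pos 11: P → hit
pos 12: R → hit
pos 13: D → fault, evict K, frames [P, R, D]
At position 13, page K is evicted.

K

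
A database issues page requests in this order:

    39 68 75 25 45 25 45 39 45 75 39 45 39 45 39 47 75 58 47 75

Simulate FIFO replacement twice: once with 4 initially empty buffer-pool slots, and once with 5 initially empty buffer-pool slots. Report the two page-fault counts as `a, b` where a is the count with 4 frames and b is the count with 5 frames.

9, 7

4 frames: F F F F F . . F . . . . . . . F F F . . → 9 faults.
5 frames: F F F F F . . . . . . . . . . F . F . . → 7 faults.
7 < 9: adding a frame reduced faults, as is typical.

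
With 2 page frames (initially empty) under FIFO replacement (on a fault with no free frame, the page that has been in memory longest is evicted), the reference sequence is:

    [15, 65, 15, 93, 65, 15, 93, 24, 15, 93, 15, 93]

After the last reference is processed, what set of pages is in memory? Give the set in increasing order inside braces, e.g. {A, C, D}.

{15, 93}

15: miss, frames {15}
65: miss, frames {15,65}
15: hit
93: miss, evict 15, frames {65,93}
65: hit
15: miss, evict 65, frames {93,15}
93: hit
24: miss, evict 93, frames {15,24}
15: hit
93: miss, evict 15, frames {24,93}
15: miss, evict 24, frames {93,15}
93: hit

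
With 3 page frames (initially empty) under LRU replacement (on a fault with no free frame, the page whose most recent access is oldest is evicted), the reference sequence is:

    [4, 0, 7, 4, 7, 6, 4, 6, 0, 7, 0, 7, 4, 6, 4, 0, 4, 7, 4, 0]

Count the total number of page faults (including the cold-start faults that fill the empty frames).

10

4: fault, frames (4)
0: fault, frames (4 0)
7: fault, frames (4 0 7)
4: hit
7: hit
6: fault, evict 0, frames (4 7 6)
4: hit
6: hit
0: fault, evict 7, frames (4 6 0)
7: fault, evict 4, frames (6 0 7)
0: hit
7: hit
4: fault, evict 6, frames (0 7 4)
6: fault, evict 0, frames (7 4 6)
4: hit
0: fault, evict 7, frames (6 4 0)
4: hit
7: fault, evict 6, frames (0 4 7)
4: hit
0: hit
Page faults: 10.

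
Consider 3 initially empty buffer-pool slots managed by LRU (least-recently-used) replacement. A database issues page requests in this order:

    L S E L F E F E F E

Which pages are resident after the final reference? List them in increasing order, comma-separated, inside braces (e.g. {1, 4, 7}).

L → miss, frames [L]
S → miss, frames [L, S]
E → miss, frames [L, S, E]
L → hit
F → miss, evict S, frames [E, L, F]
E → hit
F → hit
E → hit
F → hit
E → hit

{E, F, L}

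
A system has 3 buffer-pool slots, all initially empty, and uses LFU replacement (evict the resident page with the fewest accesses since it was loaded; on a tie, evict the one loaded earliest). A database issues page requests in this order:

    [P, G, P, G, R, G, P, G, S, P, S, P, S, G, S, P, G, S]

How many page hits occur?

P -> miss, frames [P]
G -> miss, frames [P, G]
P -> hit
G -> hit
R -> miss, frames [P, G, R]
G -> hit
P -> hit
G -> hit
S -> miss, evict R, frames [P, G, S]
P -> hit
S -> hit
P -> hit
S -> hit
G -> hit
S -> hit
P -> hit
G -> hit
S -> hit
Hits: 14.

14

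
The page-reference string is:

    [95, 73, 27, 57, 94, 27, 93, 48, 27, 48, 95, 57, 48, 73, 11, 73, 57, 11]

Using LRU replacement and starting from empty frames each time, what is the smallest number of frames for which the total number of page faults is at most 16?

2

f=1: 18 faults
f=2: 16 faults
f=3: 12 faults
f=4: 11 faults
f=5: 11 faults
f=6: 10 faults
f=7: 8 faults
f=8: 8 faults
Smallest f with faults ≤ 16 is 2.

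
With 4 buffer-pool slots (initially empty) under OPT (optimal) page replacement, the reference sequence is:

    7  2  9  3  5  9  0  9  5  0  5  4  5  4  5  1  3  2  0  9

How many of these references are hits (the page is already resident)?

7 → miss, frames {7}
2 → miss, frames {7,2}
9 → miss, frames {7,2,9}
3 → miss, frames {7,2,9,3}
5 → miss, evict 7, frames {2,9,3,5}
9 → hit
0 → miss, evict 2, frames {9,3,5,0}
9 → hit
5 → hit
0 → hit
5 → hit
4 → miss, evict 9, frames {3,5,0,4}
5 → hit
4 → hit
5 → hit
1 → miss, evict 4, frames {3,5,0,1}
3 → hit
2 → miss, evict 1, frames {3,5,0,2}
0 → hit
9 → miss, evict 2, frames {3,5,0,9}
Hits: 10.

10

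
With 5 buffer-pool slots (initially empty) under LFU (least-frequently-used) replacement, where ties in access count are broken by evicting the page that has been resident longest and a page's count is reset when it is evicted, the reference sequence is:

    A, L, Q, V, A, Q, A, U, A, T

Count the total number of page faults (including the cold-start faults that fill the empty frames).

A: miss, frames (A)
L: miss, frames (A L)
Q: miss, frames (A L Q)
V: miss, frames (A L Q V)
A: hit
Q: hit
A: hit
U: miss, frames (A L Q V U)
A: hit
T: miss, evict L, frames (A Q V U T)
Page faults: 6.

6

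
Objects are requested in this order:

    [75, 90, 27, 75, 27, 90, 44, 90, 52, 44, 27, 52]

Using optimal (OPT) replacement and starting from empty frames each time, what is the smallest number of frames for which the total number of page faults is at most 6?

f=1: 12 faults
f=2: 7 faults
f=3: 5 faults
f=4: 5 faults
f=5: 5 faults
Smallest f with faults ≤ 6 is 3.

3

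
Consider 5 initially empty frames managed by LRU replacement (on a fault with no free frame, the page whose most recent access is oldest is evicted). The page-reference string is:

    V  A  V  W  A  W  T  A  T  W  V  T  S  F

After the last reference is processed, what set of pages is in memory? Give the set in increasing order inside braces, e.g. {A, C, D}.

{F, S, T, V, W}

V: fault, frames [V]
A: fault, frames [V, A]
V: hit
W: fault, frames [A, V, W]
A: hit
W: hit
T: fault, frames [V, A, W, T]
A: hit
T: hit
W: hit
V: hit
T: hit
S: fault, frames [A, W, V, T, S]
F: fault, evict A, frames [W, V, T, S, F]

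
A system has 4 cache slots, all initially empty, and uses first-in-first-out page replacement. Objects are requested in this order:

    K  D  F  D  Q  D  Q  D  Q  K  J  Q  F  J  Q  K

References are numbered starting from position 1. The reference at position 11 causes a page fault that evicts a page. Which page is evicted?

K

pos 1: K: miss, frames [K]
pos 2: D: miss, frames [K, D]
pos 3: F: miss, frames [K, D, F]
pos 4: D: hit
pos 5: Q: miss, frames [K, D, F, Q]
pos 6: D: hit
pos 7: Q: hit
pos 8: D: hit
pos 9: Q: hit
pos 10: K: hit
pos 11: J: miss, evict K, frames [D, F, Q, J]
At position 11, page K is evicted.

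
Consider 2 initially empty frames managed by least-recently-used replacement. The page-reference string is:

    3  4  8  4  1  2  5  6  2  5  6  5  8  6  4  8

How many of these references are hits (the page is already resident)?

3: fault, frames (3)
4: fault, frames (3 4)
8: fault, evict 3, frames (4 8)
4: hit
1: fault, evict 8, frames (4 1)
2: fault, evict 4, frames (1 2)
5: fault, evict 1, frames (2 5)
6: fault, evict 2, frames (5 6)
2: fault, evict 5, frames (6 2)
5: fault, evict 6, frames (2 5)
6: fault, evict 2, frames (5 6)
5: hit
8: fault, evict 6, frames (5 8)
6: fault, evict 5, frames (8 6)
4: fault, evict 8, frames (6 4)
8: fault, evict 6, frames (4 8)
Hits: 2.

2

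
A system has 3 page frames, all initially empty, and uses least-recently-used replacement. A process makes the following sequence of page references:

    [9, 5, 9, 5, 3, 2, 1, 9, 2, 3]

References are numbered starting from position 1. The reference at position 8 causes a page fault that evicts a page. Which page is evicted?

3

pos 1: 9 → miss, frames {9}
pos 2: 5 → miss, frames {9,5}
pos 3: 9 → hit
pos 4: 5 → hit
pos 5: 3 → miss, frames {9,5,3}
pos 6: 2 → miss, evict 9, frames {5,3,2}
pos 7: 1 → miss, evict 5, frames {3,2,1}
pos 8: 9 → miss, evict 3, frames {2,1,9}
At position 8, page 3 is evicted.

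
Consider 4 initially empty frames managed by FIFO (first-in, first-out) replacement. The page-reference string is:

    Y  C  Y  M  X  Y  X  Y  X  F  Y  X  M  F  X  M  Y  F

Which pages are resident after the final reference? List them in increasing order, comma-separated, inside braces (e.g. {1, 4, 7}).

{F, M, X, Y}

Y → miss, frames [Y]
C → miss, frames [Y, C]
Y → hit
M → miss, frames [Y, C, M]
X → miss, frames [Y, C, M, X]
Y → hit
X → hit
Y → hit
X → hit
F → miss, evict Y, frames [C, M, X, F]
Y → miss, evict C, frames [M, X, F, Y]
X → hit
M → hit
F → hit
X → hit
M → hit
Y → hit
F → hit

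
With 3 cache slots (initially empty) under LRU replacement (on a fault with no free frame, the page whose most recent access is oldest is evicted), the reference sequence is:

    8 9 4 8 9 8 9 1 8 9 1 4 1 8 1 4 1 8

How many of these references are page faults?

8: miss, frames [8]
9: miss, frames [8, 9]
4: miss, frames [8, 9, 4]
8: hit
9: hit
8: hit
9: hit
1: miss, evict 4, frames [8, 9, 1]
8: hit
9: hit
1: hit
4: miss, evict 8, frames [9, 1, 4]
1: hit
8: miss, evict 9, frames [4, 1, 8]
1: hit
4: hit
1: hit
8: hit
Page faults: 6.

6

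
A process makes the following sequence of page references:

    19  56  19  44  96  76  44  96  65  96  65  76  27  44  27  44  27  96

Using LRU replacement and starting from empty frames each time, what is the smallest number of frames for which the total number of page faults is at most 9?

4

f=1: 18 faults
f=2: 12 faults
f=3: 10 faults
f=4: 9 faults
f=5: 7 faults
f=6: 7 faults
f=7: 7 faults
Smallest f with faults ≤ 9 is 4.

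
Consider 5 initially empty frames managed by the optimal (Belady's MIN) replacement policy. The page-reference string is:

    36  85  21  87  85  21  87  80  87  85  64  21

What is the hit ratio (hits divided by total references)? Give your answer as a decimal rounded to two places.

36 → fault, frames [36]
85 → fault, frames [36, 85]
21 → fault, frames [36, 85, 21]
87 → fault, frames [36, 85, 21, 87]
85 → hit
21 → hit
87 → hit
80 → fault, frames [36, 85, 21, 87, 80]
87 → hit
85 → hit
64 → fault, evict 80, frames [36, 85, 21, 87, 64]
21 → hit
Hits: 6 of 12 references → 6/12 = 0.5000.

0.50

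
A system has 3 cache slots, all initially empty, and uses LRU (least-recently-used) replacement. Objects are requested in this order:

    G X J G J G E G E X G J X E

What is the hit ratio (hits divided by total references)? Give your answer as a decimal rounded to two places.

G → miss, frames (G)
X → miss, frames (G X)
J → miss, frames (G X J)
G → hit
J → hit
G → hit
E → miss, evict X, frames (J G E)
G → hit
E → hit
X → miss, evict J, frames (G E X)
G → hit
J → miss, evict E, frames (X G J)
X → hit
E → miss, evict G, frames (J X E)
Hits: 7 of 14 references → 7/14 = 0.5000.

0.50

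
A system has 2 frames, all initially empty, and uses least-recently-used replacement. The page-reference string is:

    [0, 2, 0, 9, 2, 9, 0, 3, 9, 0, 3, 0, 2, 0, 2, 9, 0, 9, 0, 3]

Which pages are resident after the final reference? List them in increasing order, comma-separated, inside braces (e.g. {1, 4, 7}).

0 -> fault, frames {0}
2 -> fault, frames {0,2}
0 -> hit
9 -> fault, evict 2, frames {0,9}
2 -> fault, evict 0, frames {9,2}
9 -> hit
0 -> fault, evict 2, frames {9,0}
3 -> fault, evict 9, frames {0,3}
9 -> fault, evict 0, frames {3,9}
0 -> fault, evict 3, frames {9,0}
3 -> fault, evict 9, frames {0,3}
0 -> hit
2 -> fault, evict 3, frames {0,2}
0 -> hit
2 -> hit
9 -> fault, evict 0, frames {2,9}
0 -> fault, evict 2, frames {9,0}
9 -> hit
0 -> hit
3 -> fault, evict 9, frames {0,3}

{0, 3}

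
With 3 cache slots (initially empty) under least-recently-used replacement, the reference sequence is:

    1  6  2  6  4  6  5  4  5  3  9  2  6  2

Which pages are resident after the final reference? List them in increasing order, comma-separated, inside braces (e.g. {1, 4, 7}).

{2, 6, 9}

1 → miss, frames [1]
6 → miss, frames [1, 6]
2 → miss, frames [1, 6, 2]
6 → hit
4 → miss, evict 1, frames [2, 6, 4]
6 → hit
5 → miss, evict 2, frames [4, 6, 5]
4 → hit
5 → hit
3 → miss, evict 6, frames [4, 5, 3]
9 → miss, evict 4, frames [5, 3, 9]
2 → miss, evict 5, frames [3, 9, 2]
6 → miss, evict 3, frames [9, 2, 6]
2 → hit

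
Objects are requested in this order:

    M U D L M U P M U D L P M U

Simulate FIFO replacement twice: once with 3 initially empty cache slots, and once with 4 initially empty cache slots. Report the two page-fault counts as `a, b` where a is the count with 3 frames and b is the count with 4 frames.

11, 12

3 frames: F F F F F F F . . F F . F F → 11 faults.
4 frames: F F F F . . F F F F F F F F → 12 faults.
12 > 11: adding a frame increased faults — Belady's anomaly.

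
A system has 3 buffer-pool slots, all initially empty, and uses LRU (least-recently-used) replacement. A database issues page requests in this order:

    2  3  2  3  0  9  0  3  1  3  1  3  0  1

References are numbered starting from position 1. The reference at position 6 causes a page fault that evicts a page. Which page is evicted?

2

pos 1: 2 -> miss, frames [2]
pos 2: 3 -> miss, frames [2, 3]
pos 3: 2 -> hit
pos 4: 3 -> hit
pos 5: 0 -> miss, frames [2, 3, 0]
pos 6: 9 -> miss, evict 2, frames [3, 0, 9]
At position 6, page 2 is evicted.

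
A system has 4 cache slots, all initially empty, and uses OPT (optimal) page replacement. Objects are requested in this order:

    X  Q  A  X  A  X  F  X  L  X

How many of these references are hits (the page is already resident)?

5

X: fault, frames (X)
Q: fault, frames (X Q)
A: fault, frames (X Q A)
X: hit
A: hit
X: hit
F: fault, frames (X Q A F)
X: hit
L: fault, evict F, frames (X Q A L)
X: hit
Hits: 5.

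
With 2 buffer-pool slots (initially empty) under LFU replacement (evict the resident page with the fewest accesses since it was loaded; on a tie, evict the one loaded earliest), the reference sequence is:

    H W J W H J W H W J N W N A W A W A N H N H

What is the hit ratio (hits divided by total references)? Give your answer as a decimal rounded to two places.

0.41

H: miss, frames (H)
W: miss, frames (H W)
J: miss, evict H, frames (W J)
W: hit
H: miss, evict J, frames (W H)
J: miss, evict H, frames (W J)
W: hit
H: miss, evict J, frames (W H)
W: hit
J: miss, evict H, frames (W J)
N: miss, evict J, frames (W N)
W: hit
N: hit
A: miss, evict N, frames (W A)
W: hit
A: hit
W: hit
A: hit
N: miss, evict A, frames (W N)
H: miss, evict N, frames (W H)
N: miss, evict H, frames (W N)
H: miss, evict N, frames (W H)
Hits: 9 of 22 references → 9/22 = 0.4091.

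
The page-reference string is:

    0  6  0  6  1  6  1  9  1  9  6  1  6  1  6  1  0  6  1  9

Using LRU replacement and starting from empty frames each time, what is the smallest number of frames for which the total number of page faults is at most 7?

f=1: 20 faults
f=2: 10 faults
f=3: 6 faults
f=4: 4 faults
Smallest f with faults ≤ 7 is 3.

3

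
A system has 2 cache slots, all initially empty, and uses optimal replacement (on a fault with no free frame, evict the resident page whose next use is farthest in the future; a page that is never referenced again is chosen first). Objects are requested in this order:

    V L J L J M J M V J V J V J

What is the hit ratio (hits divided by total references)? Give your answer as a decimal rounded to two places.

0.64

V → fault, frames {V}
L → fault, frames {V,L}
J → fault, evict V, frames {L,J}
L → hit
J → hit
M → fault, evict L, frames {J,M}
J → hit
M → hit
V → fault, evict M, frames {J,V}
J → hit
V → hit
J → hit
V → hit
J → hit
Hits: 9 of 14 references → 9/14 = 0.6429.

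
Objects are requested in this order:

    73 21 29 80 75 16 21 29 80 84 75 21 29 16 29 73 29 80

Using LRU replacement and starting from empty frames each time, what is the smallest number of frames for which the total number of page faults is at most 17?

2

f=1: 18 faults
f=2: 16 faults
f=3: 16 faults
f=4: 16 faults
f=5: 11 faults
f=6: 9 faults
f=7: 7 faults
Smallest f with faults ≤ 17 is 2.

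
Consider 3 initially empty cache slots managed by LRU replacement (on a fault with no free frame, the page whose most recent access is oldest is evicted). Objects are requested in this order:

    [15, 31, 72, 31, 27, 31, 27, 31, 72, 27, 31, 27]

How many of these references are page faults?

4

15 → miss, frames (15)
31 → miss, frames (15 31)
72 → miss, frames (15 31 72)
31 → hit
27 → miss, evict 15, frames (72 31 27)
31 → hit
27 → hit
31 → hit
72 → hit
27 → hit
31 → hit
27 → hit
Page faults: 4.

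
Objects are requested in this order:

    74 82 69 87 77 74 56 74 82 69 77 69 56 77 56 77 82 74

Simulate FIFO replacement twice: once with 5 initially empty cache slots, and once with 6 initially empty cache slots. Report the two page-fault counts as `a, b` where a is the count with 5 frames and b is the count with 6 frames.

9, 6

5 frames: F F F F F . F F F F . . . . . . . . → 9 faults.
6 frames: F F F F F . F . . . . . . . . . . . → 6 faults.
6 < 9: adding a frame reduced faults, as is typical.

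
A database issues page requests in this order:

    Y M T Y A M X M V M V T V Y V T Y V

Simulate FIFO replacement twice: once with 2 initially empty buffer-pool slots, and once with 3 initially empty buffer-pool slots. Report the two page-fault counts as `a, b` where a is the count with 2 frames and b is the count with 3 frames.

14, 9

2 frames: F F F F F F F . F F . F F F . F . F → 14 faults.
3 frames: F F F . F . F F F . . F . F . . . . → 9 faults.
9 < 14: adding a frame reduced faults, as is typical.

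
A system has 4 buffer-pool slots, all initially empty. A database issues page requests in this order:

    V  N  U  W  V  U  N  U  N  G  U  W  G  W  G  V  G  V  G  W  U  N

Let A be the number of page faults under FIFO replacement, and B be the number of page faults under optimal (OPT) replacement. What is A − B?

Under FIFO: F F F F . . . . . F . . . . . F . . . . . F → 7 faults.
Under OPT: F F F F . . . . . F . . . . . . . . . . . F → 6 faults.
A − B = 7 − 6 = 1.

1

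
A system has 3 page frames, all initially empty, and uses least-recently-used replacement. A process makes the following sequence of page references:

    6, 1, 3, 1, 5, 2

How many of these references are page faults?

5

6: miss, frames (6)
1: miss, frames (6 1)
3: miss, frames (6 1 3)
1: hit
5: miss, evict 6, frames (3 1 5)
2: miss, evict 3, frames (1 5 2)
Page faults: 5.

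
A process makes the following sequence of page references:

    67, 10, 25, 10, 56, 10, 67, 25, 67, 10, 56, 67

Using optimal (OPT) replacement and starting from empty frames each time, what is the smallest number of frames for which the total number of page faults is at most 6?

f=1: 12 faults
f=2: 8 faults
f=3: 6 faults
f=4: 4 faults
Smallest f with faults ≤ 6 is 3.

3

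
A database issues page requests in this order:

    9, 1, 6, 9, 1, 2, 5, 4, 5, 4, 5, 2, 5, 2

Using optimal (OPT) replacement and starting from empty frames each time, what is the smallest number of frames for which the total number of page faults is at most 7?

3

f=1: 14 faults
f=2: 8 faults
f=3: 6 faults
f=4: 6 faults
f=5: 6 faults
f=6: 6 faults
Smallest f with faults ≤ 7 is 3.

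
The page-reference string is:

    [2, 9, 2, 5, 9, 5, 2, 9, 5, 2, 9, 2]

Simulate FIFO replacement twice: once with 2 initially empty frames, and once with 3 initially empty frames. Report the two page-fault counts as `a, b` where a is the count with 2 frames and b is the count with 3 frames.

2 frames: F F . F . . F F F F F . → 8 faults.
3 frames: F F . F . . . . . . . . → 3 faults.
3 < 8: adding a frame reduced faults, as is typical.

8, 3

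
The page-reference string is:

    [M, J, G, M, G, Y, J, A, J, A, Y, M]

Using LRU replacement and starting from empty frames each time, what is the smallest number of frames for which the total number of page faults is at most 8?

f=1: 12 faults
f=2: 9 faults
f=3: 7 faults
f=4: 6 faults
f=5: 5 faults
Smallest f with faults ≤ 8 is 3.

3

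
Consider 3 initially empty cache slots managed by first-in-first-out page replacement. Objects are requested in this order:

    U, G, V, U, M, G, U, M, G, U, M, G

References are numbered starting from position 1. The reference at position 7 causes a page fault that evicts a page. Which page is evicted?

G

pos 1: U → miss, frames {U}
pos 2: G → miss, frames {U,G}
pos 3: V → miss, frames {U,G,V}
pos 4: U → hit
pos 5: M → miss, evict U, frames {G,V,M}
pos 6: G → hit
pos 7: U → miss, evict G, frames {V,M,U}
At position 7, page G is evicted.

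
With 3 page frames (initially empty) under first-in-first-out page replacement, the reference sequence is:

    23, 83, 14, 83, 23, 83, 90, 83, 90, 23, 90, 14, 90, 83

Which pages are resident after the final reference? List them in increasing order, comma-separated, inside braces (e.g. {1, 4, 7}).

23: fault, frames {23}
83: fault, frames {23,83}
14: fault, frames {23,83,14}
83: hit
23: hit
83: hit
90: fault, evict 23, frames {83,14,90}
83: hit
90: hit
23: fault, evict 83, frames {14,90,23}
90: hit
14: hit
90: hit
83: fault, evict 14, frames {90,23,83}

{23, 83, 90}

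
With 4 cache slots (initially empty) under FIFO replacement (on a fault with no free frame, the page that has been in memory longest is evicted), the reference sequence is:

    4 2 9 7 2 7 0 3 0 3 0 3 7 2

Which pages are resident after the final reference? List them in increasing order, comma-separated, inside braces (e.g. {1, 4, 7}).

4: miss, frames (4)
2: miss, frames (4 2)
9: miss, frames (4 2 9)
7: miss, frames (4 2 9 7)
2: hit
7: hit
0: miss, evict 4, frames (2 9 7 0)
3: miss, evict 2, frames (9 7 0 3)
0: hit
3: hit
0: hit
3: hit
7: hit
2: miss, evict 9, frames (7 0 3 2)

{0, 2, 3, 7}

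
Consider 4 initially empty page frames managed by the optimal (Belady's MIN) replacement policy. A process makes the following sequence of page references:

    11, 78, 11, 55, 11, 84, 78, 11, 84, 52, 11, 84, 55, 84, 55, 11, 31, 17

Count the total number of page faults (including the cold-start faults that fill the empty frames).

11: fault, frames (11)
78: fault, frames (11 78)
11: hit
55: fault, frames (11 78 55)
11: hit
84: fault, frames (11 78 55 84)
78: hit
11: hit
84: hit
52: fault, evict 78, frames (11 55 84 52)
11: hit
84: hit
55: hit
84: hit
55: hit
11: hit
31: fault, evict 52, frames (11 55 84 31)
17: fault, evict 31, frames (11 55 84 17)
Page faults: 7.

7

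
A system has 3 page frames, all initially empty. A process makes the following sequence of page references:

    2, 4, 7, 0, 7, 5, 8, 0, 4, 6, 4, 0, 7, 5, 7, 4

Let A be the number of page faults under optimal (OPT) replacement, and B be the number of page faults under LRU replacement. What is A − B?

Under OPT: F F F F . F F . . F . . F F . . → 9 faults.
Under LRU: F F F F . F F F F F . . F F . F → 12 faults.
A − B = 9 − 12 = -3.

-3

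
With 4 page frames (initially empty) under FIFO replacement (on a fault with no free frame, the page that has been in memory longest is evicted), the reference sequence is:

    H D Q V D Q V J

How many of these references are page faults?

H -> fault, frames {H}
D -> fault, frames {H,D}
Q -> fault, frames {H,D,Q}
V -> fault, frames {H,D,Q,V}
D -> hit
Q -> hit
V -> hit
J -> fault, evict H, frames {D,Q,V,J}
Page faults: 5.

5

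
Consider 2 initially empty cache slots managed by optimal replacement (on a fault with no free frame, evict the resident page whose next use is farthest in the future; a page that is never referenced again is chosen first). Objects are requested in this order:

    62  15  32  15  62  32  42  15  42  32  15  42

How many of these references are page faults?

8

62: miss, frames [62]
15: miss, frames [62, 15]
32: miss, evict 62, frames [15, 32]
15: hit
62: miss, evict 15, frames [32, 62]
32: hit
42: miss, evict 62, frames [32, 42]
15: miss, evict 32, frames [42, 15]
42: hit
32: miss, evict 42, frames [15, 32]
15: hit
42: miss, evict 32, frames [15, 42]
Page faults: 8.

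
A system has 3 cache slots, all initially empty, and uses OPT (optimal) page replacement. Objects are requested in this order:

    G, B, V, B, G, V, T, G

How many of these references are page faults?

4

G -> fault, frames {G}
B -> fault, frames {G,B}
V -> fault, frames {G,B,V}
B -> hit
G -> hit
V -> hit
T -> fault, evict V, frames {G,B,T}
G -> hit
Page faults: 4.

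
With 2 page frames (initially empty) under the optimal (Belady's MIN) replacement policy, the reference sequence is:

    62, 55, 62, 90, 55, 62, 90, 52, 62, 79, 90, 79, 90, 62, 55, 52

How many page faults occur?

10

62 -> miss, frames [62]
55 -> miss, frames [62, 55]
62 -> hit
90 -> miss, evict 62, frames [55, 90]
55 -> hit
62 -> miss, evict 55, frames [90, 62]
90 -> hit
52 -> miss, evict 90, frames [62, 52]
62 -> hit
79 -> miss, evict 52, frames [62, 79]
90 -> miss, evict 62, frames [79, 90]
79 -> hit
90 -> hit
62 -> miss, evict 90, frames [79, 62]
55 -> miss, evict 62, frames [79, 55]
52 -> miss, evict 55, frames [79, 52]
Page faults: 10.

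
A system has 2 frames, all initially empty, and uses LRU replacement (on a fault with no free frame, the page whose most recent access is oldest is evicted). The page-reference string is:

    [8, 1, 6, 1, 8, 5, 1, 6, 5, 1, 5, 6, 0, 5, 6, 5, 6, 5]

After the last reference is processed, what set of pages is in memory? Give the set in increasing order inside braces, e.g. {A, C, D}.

{5, 6}

8 → miss, frames {8}
1 → miss, frames {8,1}
6 → miss, evict 8, frames {1,6}
1 → hit
8 → miss, evict 6, frames {1,8}
5 → miss, evict 1, frames {8,5}
1 → miss, evict 8, frames {5,1}
6 → miss, evict 5, frames {1,6}
5 → miss, evict 1, frames {6,5}
1 → miss, evict 6, frames {5,1}
5 → hit
6 → miss, evict 1, frames {5,6}
0 → miss, evict 5, frames {6,0}
5 → miss, evict 6, frames {0,5}
6 → miss, evict 0, frames {5,6}
5 → hit
6 → hit
5 → hit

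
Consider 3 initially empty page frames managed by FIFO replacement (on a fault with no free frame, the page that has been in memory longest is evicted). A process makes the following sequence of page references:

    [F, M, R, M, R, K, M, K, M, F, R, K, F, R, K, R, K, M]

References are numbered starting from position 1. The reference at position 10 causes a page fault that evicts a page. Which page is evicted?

M

pos 1: F: miss, frames (F)
pos 2: M: miss, frames (F M)
pos 3: R: miss, frames (F M R)
pos 4: M: hit
pos 5: R: hit
pos 6: K: miss, evict F, frames (M R K)
pos 7: M: hit
pos 8: K: hit
pos 9: M: hit
pos 10: F: miss, evict M, frames (R K F)
At position 10, page M is evicted.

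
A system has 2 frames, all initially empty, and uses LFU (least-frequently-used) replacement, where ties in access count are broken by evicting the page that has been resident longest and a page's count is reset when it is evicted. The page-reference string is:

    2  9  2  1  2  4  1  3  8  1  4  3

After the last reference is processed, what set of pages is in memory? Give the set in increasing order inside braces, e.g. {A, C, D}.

2 → miss, frames (2)
9 → miss, frames (2 9)
2 → hit
1 → miss, evict 9, frames (2 1)
2 → hit
4 → miss, evict 1, frames (2 4)
1 → miss, evict 4, frames (2 1)
3 → miss, evict 1, frames (2 3)
8 → miss, evict 3, frames (2 8)
1 → miss, evict 8, frames (2 1)
4 → miss, evict 1, frames (2 4)
3 → miss, evict 4, frames (2 3)

{2, 3}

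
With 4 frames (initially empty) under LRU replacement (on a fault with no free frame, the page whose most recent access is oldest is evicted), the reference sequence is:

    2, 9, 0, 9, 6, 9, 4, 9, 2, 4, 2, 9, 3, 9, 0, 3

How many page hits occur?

2 → miss, frames (2)
9 → miss, frames (2 9)
0 → miss, frames (2 9 0)
9 → hit
6 → miss, frames (2 0 9 6)
9 → hit
4 → miss, evict 2, frames (0 6 9 4)
9 → hit
2 → miss, evict 0, frames (6 4 9 2)
4 → hit
2 → hit
9 → hit
3 → miss, evict 6, frames (4 2 9 3)
9 → hit
0 → miss, evict 4, frames (2 3 9 0)
3 → hit
Hits: 8.

8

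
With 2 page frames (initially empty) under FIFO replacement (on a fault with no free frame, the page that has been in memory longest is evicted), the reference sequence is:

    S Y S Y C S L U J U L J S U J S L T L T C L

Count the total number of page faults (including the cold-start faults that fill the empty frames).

16

S → fault, frames {S}
Y → fault, frames {S,Y}
S → hit
Y → hit
C → fault, evict S, frames {Y,C}
S → fault, evict Y, frames {C,S}
L → fault, evict C, frames {S,L}
U → fault, evict S, frames {L,U}
J → fault, evict L, frames {U,J}
U → hit
L → fault, evict U, frames {J,L}
J → hit
S → fault, evict J, frames {L,S}
U → fault, evict L, frames {S,U}
J → fault, evict S, frames {U,J}
S → fault, evict U, frames {J,S}
L → fault, evict J, frames {S,L}
T → fault, evict S, frames {L,T}
L → hit
T → hit
C → fault, evict L, frames {T,C}
L → fault, evict T, frames {C,L}
Page faults: 16.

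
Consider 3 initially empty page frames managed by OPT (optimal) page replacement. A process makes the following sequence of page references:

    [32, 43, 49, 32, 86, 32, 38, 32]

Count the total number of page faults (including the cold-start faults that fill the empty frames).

5

32 → miss, frames {32}
43 → miss, frames {32,43}
49 → miss, frames {32,43,49}
32 → hit
86 → miss, evict 49, frames {32,43,86}
32 → hit
38 → miss, evict 86, frames {32,43,38}
32 → hit
Page faults: 5.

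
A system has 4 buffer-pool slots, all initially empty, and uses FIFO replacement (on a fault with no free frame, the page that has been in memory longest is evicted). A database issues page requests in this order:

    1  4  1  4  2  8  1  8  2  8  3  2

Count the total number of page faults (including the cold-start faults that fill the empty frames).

1 → miss, frames {1}
4 → miss, frames {1,4}
1 → hit
4 → hit
2 → miss, frames {1,4,2}
8 → miss, frames {1,4,2,8}
1 → hit
8 → hit
2 → hit
8 → hit
3 → miss, evict 1, frames {4,2,8,3}
2 → hit
Page faults: 5.

5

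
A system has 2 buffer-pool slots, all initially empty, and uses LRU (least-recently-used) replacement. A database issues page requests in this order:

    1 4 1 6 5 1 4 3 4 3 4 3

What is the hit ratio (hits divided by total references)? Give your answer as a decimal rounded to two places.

0.42

1: fault, frames {1}
4: fault, frames {1,4}
1: hit
6: fault, evict 4, frames {1,6}
5: fault, evict 1, frames {6,5}
1: fault, evict 6, frames {5,1}
4: fault, evict 5, frames {1,4}
3: fault, evict 1, frames {4,3}
4: hit
3: hit
4: hit
3: hit
Hits: 5 of 12 references → 5/12 = 0.4167.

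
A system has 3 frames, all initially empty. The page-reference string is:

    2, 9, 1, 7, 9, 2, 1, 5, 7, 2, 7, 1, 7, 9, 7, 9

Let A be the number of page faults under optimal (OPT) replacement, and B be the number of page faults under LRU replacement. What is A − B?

-3

Under OPT: F F F F . . F F . . . F . F . . → 8 faults.
Under LRU: F F F F . F F F F F . F . F . . → 11 faults.
A − B = 8 − 11 = -3.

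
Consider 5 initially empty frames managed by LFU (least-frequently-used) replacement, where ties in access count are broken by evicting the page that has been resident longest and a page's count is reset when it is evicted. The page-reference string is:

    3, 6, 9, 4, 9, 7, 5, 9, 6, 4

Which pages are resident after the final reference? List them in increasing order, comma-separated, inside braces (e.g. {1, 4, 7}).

3: miss, frames [3]
6: miss, frames [3, 6]
9: miss, frames [3, 6, 9]
4: miss, frames [3, 6, 9, 4]
9: hit
7: miss, frames [3, 6, 9, 4, 7]
5: miss, evict 3, frames [6, 9, 4, 7, 5]
9: hit
6: hit
4: hit

{4, 5, 6, 7, 9}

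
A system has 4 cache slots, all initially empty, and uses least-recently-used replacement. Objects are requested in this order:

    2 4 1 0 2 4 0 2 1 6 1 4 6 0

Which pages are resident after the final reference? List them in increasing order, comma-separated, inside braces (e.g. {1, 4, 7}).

{0, 1, 4, 6}

2 -> fault, frames (2)
4 -> fault, frames (2 4)
1 -> fault, frames (2 4 1)
0 -> fault, frames (2 4 1 0)
2 -> hit
4 -> hit
0 -> hit
2 -> hit
1 -> hit
6 -> fault, evict 4, frames (0 2 1 6)
1 -> hit
4 -> fault, evict 0, frames (2 6 1 4)
6 -> hit
0 -> fault, evict 2, frames (1 4 6 0)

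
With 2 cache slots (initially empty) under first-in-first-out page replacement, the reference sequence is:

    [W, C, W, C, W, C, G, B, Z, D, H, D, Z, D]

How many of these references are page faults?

9

W -> fault, frames (W)
C -> fault, frames (W C)
W -> hit
C -> hit
W -> hit
C -> hit
G -> fault, evict W, frames (C G)
B -> fault, evict C, frames (G B)
Z -> fault, evict G, frames (B Z)
D -> fault, evict B, frames (Z D)
H -> fault, evict Z, frames (D H)
D -> hit
Z -> fault, evict D, frames (H Z)
D -> fault, evict H, frames (Z D)
Page faults: 9.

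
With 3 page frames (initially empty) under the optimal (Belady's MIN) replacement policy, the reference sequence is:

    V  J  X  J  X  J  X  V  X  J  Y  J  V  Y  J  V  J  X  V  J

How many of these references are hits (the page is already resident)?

15

V -> miss, frames (V)
J -> miss, frames (V J)
X -> miss, frames (V J X)
J -> hit
X -> hit
J -> hit
X -> hit
V -> hit
X -> hit
J -> hit
Y -> miss, evict X, frames (V J Y)
J -> hit
V -> hit
Y -> hit
J -> hit
V -> hit
J -> hit
X -> miss, evict Y, frames (V J X)
V -> hit
J -> hit
Hits: 15.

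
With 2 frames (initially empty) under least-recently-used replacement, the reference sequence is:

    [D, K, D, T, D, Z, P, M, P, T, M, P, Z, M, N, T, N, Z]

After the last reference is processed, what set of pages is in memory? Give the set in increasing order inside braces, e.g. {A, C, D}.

D -> fault, frames (D)
K -> fault, frames (D K)
D -> hit
T -> fault, evict K, frames (D T)
D -> hit
Z -> fault, evict T, frames (D Z)
P -> fault, evict D, frames (Z P)
M -> fault, evict Z, frames (P M)
P -> hit
T -> fault, evict M, frames (P T)
M -> fault, evict P, frames (T M)
P -> fault, evict T, frames (M P)
Z -> fault, evict M, frames (P Z)
M -> fault, evict P, frames (Z M)
N -> fault, evict Z, frames (M N)
T -> fault, evict M, frames (N T)
N -> hit
Z -> fault, evict T, frames (N Z)

{N, Z}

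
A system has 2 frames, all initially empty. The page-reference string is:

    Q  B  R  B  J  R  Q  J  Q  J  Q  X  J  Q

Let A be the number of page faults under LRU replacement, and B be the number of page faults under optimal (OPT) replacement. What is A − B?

3

Under LRU: F F F . F F F F . . . F F F → 10 faults.
Under OPT: F F F . F . F . . . . F . F → 7 faults.
A − B = 10 − 7 = 3.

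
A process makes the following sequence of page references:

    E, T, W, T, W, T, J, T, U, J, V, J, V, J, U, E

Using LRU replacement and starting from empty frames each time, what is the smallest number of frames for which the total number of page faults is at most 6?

6

f=1: 16 faults
f=2: 9 faults
f=3: 7 faults
f=4: 7 faults
f=5: 7 faults
f=6: 6 faults
Smallest f with faults ≤ 6 is 6.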